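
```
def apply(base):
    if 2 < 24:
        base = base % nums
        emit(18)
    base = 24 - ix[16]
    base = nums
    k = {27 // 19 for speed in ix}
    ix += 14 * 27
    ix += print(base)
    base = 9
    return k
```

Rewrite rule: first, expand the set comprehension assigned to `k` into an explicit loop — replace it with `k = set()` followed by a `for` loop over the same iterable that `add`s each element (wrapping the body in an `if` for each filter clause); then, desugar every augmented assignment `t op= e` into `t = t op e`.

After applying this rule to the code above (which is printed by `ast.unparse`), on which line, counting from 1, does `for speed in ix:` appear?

Transformed code:
def apply(base):
    if 2 < 24:
        base = base % nums
        emit(18)
    base = 24 - ix[16]
    base = nums
    k = set()
    for speed in ix:
        k.add(27 // 19)
    ix = ix + 14 * 27
    ix = ix + print(base)
    base = 9
    return k

8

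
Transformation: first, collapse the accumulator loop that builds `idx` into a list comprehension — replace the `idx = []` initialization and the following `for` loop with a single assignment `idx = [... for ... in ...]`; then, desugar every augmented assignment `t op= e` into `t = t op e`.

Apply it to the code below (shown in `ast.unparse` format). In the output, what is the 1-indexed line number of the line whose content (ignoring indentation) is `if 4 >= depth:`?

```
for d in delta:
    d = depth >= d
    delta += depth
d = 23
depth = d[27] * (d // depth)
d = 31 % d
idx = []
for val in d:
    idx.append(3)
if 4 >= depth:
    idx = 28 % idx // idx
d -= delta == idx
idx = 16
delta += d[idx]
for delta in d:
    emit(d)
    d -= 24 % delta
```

Transformed code:
for d in delta:
    d = depth >= d
    delta = delta + depth
d = 23
depth = d[27] * (d // depth)
d = 31 % d
idx = [3 for val in d]
if 4 >= depth:
    idx = 28 % idx // idx
d = d - (delta == idx)
idx = 16
delta = delta + d[idx]
for delta in d:
    emit(d)
    d = d - 24 % delta

8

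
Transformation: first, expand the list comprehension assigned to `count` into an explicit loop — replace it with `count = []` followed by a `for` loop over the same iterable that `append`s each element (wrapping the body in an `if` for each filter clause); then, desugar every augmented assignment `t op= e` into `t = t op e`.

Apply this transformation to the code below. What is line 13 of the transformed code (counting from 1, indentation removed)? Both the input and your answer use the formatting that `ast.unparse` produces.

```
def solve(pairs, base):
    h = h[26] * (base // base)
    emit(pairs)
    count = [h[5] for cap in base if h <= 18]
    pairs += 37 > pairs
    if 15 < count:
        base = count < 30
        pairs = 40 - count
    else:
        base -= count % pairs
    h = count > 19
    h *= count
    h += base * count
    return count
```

base = base - count % pairs

Transformed code:
def solve(pairs, base):
    h = h[26] * (base // base)
    emit(pairs)
    count = []
    for cap in base:
        if h <= 18:
            count.append(h[5])
    pairs = pairs + (37 > pairs)
    if 15 < count:
        base = count < 30
        pairs = 40 - count
    else:
        base = base - count % pairs
    h = count > 19
    h = h * count
    h = h + base * count
    return count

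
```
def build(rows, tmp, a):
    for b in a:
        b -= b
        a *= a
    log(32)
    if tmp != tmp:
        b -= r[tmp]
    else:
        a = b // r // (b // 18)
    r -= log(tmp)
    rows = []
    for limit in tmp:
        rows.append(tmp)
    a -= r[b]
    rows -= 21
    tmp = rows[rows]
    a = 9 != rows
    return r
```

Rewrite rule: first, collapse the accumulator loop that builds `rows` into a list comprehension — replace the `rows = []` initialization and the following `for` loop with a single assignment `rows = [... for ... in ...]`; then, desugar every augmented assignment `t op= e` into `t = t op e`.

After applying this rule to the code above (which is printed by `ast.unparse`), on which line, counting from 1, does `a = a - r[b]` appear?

12

Transformed code:
def build(rows, tmp, a):
    for b in a:
        b = b - b
        a = a * a
    log(32)
    if tmp != tmp:
        b = b - r[tmp]
    else:
        a = b // r // (b // 18)
    r = r - log(tmp)
    rows = [tmp for limit in tmp]
    a = a - r[b]
    rows = rows - 21
    tmp = rows[rows]
    a = 9 != rows
    return r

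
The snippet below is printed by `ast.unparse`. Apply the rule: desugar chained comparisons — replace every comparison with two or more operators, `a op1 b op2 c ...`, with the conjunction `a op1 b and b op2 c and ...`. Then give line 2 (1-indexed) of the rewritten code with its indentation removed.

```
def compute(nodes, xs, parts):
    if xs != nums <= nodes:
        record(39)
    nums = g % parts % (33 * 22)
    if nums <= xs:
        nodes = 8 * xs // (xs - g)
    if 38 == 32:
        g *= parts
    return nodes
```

if xs != nums and nums <= nodes:

Transformed code:
def compute(nodes, xs, parts):
    if xs != nums and nums <= nodes:
        record(39)
    nums = g % parts % (33 * 22)
    if nums <= xs:
        nodes = 8 * xs // (xs - g)
    if 38 == 32:
        g *= parts
    return nodes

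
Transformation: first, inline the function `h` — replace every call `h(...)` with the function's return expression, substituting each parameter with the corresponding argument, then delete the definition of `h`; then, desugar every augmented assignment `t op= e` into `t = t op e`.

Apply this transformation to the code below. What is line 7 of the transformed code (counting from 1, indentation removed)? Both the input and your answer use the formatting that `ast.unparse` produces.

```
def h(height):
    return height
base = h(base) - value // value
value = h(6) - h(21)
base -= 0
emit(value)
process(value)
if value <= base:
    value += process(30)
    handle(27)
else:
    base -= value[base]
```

Transformed code:
base = base - value // value
value = 6 - 21
base = base - 0
emit(value)
process(value)
if value <= base:
    value = value + process(30)
    handle(27)
else:
    base = base - value[base]

value = value + process(30)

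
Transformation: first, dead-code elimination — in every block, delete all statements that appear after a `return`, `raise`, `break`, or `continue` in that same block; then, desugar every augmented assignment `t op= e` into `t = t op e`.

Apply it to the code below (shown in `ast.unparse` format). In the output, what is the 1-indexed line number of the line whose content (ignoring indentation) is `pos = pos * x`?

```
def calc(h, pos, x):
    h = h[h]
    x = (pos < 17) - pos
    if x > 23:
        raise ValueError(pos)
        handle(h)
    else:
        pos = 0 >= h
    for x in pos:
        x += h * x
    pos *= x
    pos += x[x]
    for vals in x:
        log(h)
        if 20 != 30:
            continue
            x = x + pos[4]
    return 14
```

Transformed code:
def calc(h, pos, x):
    h = h[h]
    x = (pos < 17) - pos
    if x > 23:
        raise ValueError(pos)
    else:
        pos = 0 >= h
    for x in pos:
        x = x + h * x
    pos = pos * x
    pos = pos + x[x]
    for vals in x:
        log(h)
        if 20 != 30:
            continue
    return 14

10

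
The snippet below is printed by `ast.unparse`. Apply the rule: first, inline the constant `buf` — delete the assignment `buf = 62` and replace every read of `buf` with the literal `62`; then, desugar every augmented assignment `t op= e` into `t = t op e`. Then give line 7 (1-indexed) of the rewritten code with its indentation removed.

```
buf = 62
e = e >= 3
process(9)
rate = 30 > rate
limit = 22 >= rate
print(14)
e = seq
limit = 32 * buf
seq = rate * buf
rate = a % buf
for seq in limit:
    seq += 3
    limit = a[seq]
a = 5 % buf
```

Transformed code:
e = e >= 3
process(9)
rate = 30 > rate
limit = 22 >= rate
print(14)
e = seq
limit = 32 * 62
seq = rate * 62
rate = a % 62
for seq in limit:
    seq = seq + 3
    limit = a[seq]
a = 5 % 62

limit = 32 * 62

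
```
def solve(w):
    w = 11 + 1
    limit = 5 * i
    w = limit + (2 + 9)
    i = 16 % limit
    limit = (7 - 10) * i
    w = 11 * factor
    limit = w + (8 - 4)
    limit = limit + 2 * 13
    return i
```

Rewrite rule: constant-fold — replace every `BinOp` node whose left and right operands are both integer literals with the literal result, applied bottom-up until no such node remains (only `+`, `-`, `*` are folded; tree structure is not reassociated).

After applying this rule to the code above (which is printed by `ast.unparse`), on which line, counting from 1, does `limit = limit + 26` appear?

9

Transformed code:
def solve(w):
    w = 12
    limit = 5 * i
    w = limit + 11
    i = 16 % limit
    limit = -3 * i
    w = 11 * factor
    limit = w + 4
    limit = limit + 26
    return i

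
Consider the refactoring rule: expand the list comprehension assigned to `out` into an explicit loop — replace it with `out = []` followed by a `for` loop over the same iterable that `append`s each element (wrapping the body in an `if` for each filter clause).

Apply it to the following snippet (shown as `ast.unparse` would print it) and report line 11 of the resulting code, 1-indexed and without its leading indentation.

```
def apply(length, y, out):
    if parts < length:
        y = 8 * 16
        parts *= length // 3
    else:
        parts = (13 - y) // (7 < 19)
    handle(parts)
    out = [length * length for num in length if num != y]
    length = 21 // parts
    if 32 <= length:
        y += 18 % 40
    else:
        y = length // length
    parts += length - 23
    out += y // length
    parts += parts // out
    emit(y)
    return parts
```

out.append(length * length)

Transformed code:
def apply(length, y, out):
    if parts < length:
        y = 8 * 16
        parts *= length // 3
    else:
        parts = (13 - y) // (7 < 19)
    handle(parts)
    out = []
    for num in length:
        if num != y:
            out.append(length * length)
    length = 21 // parts
    if 32 <= length:
        y += 18 % 40
    else:
        y = length // length
    parts += length - 23
    out += y // length
    parts += parts // out
    emit(y)
    return parts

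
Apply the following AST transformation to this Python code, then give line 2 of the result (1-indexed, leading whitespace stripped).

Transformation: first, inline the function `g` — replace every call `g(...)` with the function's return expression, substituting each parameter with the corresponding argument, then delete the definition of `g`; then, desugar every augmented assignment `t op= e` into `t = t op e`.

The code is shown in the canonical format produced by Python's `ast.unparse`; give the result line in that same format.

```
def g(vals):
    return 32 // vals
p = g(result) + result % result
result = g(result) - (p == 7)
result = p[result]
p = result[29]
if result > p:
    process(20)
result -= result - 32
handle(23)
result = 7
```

Transformed code:
p = 32 // result + result % result
result = 32 // result - (p == 7)
result = p[result]
p = result[29]
if result > p:
    process(20)
result = result - (result - 32)
handle(23)
result = 7

result = 32 // result - (p == 7)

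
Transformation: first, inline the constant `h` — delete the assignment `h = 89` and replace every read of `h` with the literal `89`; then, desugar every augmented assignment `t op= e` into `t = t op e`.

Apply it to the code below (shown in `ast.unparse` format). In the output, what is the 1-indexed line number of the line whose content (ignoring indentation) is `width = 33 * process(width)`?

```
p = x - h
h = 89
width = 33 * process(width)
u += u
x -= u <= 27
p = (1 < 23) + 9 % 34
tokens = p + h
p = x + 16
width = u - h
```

2

Transformed code:
p = x - 89
width = 33 * process(width)
u = u + u
x = x - (u <= 27)
p = (1 < 23) + 9 % 34
tokens = p + 89
p = x + 16
width = u - 89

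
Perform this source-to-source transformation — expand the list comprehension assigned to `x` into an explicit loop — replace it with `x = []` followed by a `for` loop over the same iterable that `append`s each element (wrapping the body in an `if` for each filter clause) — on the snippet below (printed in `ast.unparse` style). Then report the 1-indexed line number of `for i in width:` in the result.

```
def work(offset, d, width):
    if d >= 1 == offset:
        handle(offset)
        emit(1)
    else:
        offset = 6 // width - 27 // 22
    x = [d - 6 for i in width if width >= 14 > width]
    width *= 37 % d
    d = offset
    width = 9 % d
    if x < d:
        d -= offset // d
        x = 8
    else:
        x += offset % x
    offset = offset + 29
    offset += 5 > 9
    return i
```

8

Transformed code:
def work(offset, d, width):
    if d >= 1 == offset:
        handle(offset)
        emit(1)
    else:
        offset = 6 // width - 27 // 22
    x = []
    for i in width:
        if width >= 14 > width:
            x.append(d - 6)
    width *= 37 % d
    d = offset
    width = 9 % d
    if x < d:
        d -= offset // d
        x = 8
    else:
        x += offset % x
    offset = offset + 29
    offset += 5 > 9
    return i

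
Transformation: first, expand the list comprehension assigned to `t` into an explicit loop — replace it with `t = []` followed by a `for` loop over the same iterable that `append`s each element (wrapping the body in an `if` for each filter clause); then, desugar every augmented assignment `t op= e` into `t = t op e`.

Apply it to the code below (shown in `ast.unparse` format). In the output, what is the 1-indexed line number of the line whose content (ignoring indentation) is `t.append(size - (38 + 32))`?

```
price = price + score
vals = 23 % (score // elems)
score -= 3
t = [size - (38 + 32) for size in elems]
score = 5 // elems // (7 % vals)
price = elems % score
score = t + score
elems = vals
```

6

Transformed code:
price = price + score
vals = 23 % (score // elems)
score = score - 3
t = []
for size in elems:
    t.append(size - (38 + 32))
score = 5 // elems // (7 % vals)
price = elems % score
score = t + score
elems = vals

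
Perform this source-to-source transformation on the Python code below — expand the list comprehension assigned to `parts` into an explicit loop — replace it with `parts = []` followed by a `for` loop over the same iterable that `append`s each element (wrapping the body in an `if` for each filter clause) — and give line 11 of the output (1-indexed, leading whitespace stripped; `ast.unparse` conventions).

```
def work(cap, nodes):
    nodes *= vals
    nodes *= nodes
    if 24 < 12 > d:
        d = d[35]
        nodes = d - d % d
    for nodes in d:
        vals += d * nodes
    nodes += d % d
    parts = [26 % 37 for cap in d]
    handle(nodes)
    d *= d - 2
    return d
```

for cap in d:

Transformed code:
def work(cap, nodes):
    nodes *= vals
    nodes *= nodes
    if 24 < 12 > d:
        d = d[35]
        nodes = d - d % d
    for nodes in d:
        vals += d * nodes
    nodes += d % d
    parts = []
    for cap in d:
        parts.append(26 % 37)
    handle(nodes)
    d *= d - 2
    return d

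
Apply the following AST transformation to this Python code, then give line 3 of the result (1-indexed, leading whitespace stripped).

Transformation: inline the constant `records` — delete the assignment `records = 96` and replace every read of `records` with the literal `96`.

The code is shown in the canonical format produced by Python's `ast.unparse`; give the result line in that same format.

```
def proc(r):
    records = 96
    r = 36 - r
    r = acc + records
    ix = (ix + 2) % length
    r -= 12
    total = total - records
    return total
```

r = acc + 96

Transformed code:
def proc(r):
    r = 36 - r
    r = acc + 96
    ix = (ix + 2) % length
    r -= 12
    total = total - 96
    return total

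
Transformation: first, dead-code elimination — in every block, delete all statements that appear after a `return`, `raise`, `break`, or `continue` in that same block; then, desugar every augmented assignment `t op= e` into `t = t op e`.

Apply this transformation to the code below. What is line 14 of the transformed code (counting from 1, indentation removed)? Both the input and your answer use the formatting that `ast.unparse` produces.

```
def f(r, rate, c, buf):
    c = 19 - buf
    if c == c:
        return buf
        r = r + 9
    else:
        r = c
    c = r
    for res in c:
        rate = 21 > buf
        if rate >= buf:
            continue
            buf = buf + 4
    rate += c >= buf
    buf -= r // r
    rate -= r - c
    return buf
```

rate = rate - (r - c)

Transformed code:
def f(r, rate, c, buf):
    c = 19 - buf
    if c == c:
        return buf
    else:
        r = c
    c = r
    for res in c:
        rate = 21 > buf
        if rate >= buf:
            continue
    rate = rate + (c >= buf)
    buf = buf - r // r
    rate = rate - (r - c)
    return buf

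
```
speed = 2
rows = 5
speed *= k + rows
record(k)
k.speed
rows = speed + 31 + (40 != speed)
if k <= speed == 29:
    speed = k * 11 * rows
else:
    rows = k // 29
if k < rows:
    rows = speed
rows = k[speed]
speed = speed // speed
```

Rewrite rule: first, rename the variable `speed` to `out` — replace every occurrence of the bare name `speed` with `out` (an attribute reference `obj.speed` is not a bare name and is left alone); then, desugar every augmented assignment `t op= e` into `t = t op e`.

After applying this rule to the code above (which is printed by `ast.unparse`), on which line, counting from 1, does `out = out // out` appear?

14

Transformed code:
out = 2
rows = 5
out = out * (k + rows)
record(k)
k.speed
rows = out + 31 + (40 != out)
if k <= out == 29:
    out = k * 11 * rows
else:
    rows = k // 29
if k < rows:
    rows = out
rows = k[out]
out = out // out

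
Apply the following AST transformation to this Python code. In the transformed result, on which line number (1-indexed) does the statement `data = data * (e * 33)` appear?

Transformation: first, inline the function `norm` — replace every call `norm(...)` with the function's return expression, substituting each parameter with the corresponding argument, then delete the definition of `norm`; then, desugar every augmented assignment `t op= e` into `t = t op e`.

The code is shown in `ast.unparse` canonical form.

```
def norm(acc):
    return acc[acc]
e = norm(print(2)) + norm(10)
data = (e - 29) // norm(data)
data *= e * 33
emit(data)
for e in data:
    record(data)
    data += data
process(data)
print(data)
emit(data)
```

Transformed code:
e = print(2)[print(2)] + 10[10]
data = (e - 29) // data[data]
data = data * (e * 33)
emit(data)
for e in data:
    record(data)
    data = data + data
process(data)
print(data)
emit(data)

3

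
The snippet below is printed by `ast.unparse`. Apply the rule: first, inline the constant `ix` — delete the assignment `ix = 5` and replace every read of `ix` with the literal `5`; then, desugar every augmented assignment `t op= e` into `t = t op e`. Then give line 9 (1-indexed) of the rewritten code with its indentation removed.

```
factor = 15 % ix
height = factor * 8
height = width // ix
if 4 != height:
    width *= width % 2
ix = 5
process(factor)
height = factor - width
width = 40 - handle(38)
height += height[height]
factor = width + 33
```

Transformed code:
factor = 15 % 5
height = factor * 8
height = width // 5
if 4 != height:
    width = width * (width % 2)
process(factor)
height = factor - width
width = 40 - handle(38)
height = height + height[height]
factor = width + 33

height = height + height[height]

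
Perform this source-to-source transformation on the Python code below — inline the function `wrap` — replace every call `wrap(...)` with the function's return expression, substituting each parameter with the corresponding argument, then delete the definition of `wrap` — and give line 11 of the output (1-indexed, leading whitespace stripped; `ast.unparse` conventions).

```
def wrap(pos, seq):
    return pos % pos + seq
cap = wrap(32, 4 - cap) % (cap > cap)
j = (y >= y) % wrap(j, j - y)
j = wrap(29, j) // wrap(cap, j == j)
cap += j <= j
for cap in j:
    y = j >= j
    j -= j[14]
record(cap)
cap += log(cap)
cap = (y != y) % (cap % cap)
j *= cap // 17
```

Transformed code:
cap = (32 % 32 + (4 - cap)) % (cap > cap)
j = (y >= y) % (j % j + (j - y))
j = (29 % 29 + j) // (cap % cap + (j == j))
cap += j <= j
for cap in j:
    y = j >= j
    j -= j[14]
record(cap)
cap += log(cap)
cap = (y != y) % (cap % cap)
j *= cap // 17

j *= cap // 17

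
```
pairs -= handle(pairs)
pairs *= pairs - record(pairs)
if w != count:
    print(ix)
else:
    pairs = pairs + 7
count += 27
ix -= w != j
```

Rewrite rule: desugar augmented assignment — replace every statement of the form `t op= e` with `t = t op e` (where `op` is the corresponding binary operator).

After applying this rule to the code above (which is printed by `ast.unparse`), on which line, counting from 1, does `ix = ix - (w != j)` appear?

Transformed code:
pairs = pairs - handle(pairs)
pairs = pairs * (pairs - record(pairs))
if w != count:
    print(ix)
else:
    pairs = pairs + 7
count = count + 27
ix = ix - (w != j)

8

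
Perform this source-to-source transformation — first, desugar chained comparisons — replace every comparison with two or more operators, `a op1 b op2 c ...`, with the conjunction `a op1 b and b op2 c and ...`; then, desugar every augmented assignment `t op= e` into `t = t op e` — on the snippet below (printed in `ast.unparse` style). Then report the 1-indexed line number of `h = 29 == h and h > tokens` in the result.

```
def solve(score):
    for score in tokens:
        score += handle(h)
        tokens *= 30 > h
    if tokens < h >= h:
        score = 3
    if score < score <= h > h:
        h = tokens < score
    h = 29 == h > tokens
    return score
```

9

Transformed code:
def solve(score):
    for score in tokens:
        score = score + handle(h)
        tokens = tokens * (30 > h)
    if tokens < h and h >= h:
        score = 3
    if score < score and score <= h and (h > h):
        h = tokens < score
    h = 29 == h and h > tokens
    return score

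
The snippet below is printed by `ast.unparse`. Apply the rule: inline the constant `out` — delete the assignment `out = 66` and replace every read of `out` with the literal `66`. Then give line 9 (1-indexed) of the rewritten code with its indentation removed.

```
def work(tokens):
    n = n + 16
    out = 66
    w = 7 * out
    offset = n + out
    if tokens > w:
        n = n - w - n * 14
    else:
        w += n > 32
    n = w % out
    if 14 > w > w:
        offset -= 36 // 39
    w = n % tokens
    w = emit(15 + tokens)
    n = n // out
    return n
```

n = w % 66

Transformed code:
def work(tokens):
    n = n + 16
    w = 7 * 66
    offset = n + 66
    if tokens > w:
        n = n - w - n * 14
    else:
        w += n > 32
    n = w % 66
    if 14 > w > w:
        offset -= 36 // 39
    w = n % tokens
    w = emit(15 + tokens)
    n = n // 66
    return n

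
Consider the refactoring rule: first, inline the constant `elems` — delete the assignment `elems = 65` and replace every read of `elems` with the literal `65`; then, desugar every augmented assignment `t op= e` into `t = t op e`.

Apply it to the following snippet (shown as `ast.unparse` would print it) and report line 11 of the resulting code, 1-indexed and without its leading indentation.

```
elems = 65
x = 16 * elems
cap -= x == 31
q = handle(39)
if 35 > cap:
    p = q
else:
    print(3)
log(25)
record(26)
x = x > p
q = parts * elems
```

q = parts * 65

Transformed code:
x = 16 * 65
cap = cap - (x == 31)
q = handle(39)
if 35 > cap:
    p = q
else:
    print(3)
log(25)
record(26)
x = x > p
q = parts * 65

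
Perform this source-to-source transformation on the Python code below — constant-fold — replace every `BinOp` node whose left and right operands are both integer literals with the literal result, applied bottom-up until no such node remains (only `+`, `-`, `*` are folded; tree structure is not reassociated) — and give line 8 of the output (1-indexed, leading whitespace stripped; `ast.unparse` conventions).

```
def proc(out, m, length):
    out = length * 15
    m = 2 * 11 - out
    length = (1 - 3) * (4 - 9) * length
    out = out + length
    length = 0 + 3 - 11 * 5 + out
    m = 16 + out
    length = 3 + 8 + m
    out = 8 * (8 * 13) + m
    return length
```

length = 11 + m

Transformed code:
def proc(out, m, length):
    out = length * 15
    m = 22 - out
    length = 10 * length
    out = out + length
    length = -52 + out
    m = 16 + out
    length = 11 + m
    out = 832 + m
    return length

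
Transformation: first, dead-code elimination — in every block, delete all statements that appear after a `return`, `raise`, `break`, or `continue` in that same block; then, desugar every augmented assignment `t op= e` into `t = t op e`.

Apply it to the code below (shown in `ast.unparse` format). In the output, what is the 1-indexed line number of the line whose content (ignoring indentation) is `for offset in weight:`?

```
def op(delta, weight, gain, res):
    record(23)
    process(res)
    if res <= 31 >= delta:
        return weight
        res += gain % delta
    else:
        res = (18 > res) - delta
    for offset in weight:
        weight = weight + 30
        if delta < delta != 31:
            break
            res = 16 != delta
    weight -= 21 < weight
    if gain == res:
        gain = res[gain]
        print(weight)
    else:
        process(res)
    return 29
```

Transformed code:
def op(delta, weight, gain, res):
    record(23)
    process(res)
    if res <= 31 >= delta:
        return weight
    else:
        res = (18 > res) - delta
    for offset in weight:
        weight = weight + 30
        if delta < delta != 31:
            break
    weight = weight - (21 < weight)
    if gain == res:
        gain = res[gain]
        print(weight)
    else:
        process(res)
    return 29

8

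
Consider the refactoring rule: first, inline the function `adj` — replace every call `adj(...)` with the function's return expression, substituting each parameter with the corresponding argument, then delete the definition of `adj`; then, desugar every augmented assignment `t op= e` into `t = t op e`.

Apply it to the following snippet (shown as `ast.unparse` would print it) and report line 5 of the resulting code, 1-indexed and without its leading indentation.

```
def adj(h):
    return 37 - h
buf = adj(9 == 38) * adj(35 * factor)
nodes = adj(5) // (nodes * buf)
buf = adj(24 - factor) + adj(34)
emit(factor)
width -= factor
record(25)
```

Transformed code:
buf = (37 - (9 == 38)) * (37 - 35 * factor)
nodes = (37 - 5) // (nodes * buf)
buf = 37 - (24 - factor) + (37 - 34)
emit(factor)
width = width - factor
record(25)

width = width - factor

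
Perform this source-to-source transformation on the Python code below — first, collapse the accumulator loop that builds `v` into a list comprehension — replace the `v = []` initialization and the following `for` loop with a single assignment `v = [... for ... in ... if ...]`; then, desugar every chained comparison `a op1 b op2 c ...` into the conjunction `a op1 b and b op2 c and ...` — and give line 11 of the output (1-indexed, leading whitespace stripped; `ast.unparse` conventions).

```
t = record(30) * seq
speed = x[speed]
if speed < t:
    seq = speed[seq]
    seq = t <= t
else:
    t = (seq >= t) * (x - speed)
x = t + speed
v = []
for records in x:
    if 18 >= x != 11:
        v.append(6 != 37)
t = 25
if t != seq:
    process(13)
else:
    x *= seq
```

Transformed code:
t = record(30) * seq
speed = x[speed]
if speed < t:
    seq = speed[seq]
    seq = t <= t
else:
    t = (seq >= t) * (x - speed)
x = t + speed
v = [6 != 37 for records in x if 18 >= x and x != 11]
t = 25
if t != seq:
    process(13)
else:
    x *= seq

if t != seq:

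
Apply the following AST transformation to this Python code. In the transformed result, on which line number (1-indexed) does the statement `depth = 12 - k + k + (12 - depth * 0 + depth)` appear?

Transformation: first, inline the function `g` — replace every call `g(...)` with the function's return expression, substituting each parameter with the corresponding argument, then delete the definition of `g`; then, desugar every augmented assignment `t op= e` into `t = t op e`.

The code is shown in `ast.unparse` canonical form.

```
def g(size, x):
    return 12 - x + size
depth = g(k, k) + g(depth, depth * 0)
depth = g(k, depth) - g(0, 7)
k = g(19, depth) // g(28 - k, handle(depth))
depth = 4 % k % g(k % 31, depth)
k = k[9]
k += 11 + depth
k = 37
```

Transformed code:
depth = 12 - k + k + (12 - depth * 0 + depth)
depth = 12 - depth + k - (12 - 7 + 0)
k = (12 - depth + 19) // (12 - handle(depth) + (28 - k))
depth = 4 % k % (12 - depth + k % 31)
k = k[9]
k = k + (11 + depth)
k = 37

1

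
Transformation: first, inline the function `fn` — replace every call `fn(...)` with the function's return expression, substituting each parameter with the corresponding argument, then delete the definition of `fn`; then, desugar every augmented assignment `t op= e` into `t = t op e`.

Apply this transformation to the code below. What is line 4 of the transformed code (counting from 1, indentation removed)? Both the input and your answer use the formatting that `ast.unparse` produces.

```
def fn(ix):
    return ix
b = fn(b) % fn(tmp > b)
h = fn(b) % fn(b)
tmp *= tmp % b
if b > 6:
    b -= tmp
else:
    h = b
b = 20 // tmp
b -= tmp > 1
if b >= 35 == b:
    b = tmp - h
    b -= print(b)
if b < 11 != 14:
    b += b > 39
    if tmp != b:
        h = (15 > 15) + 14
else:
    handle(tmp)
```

Transformed code:
b = b % (tmp > b)
h = b % b
tmp = tmp * (tmp % b)
if b > 6:
    b = b - tmp
else:
    h = b
b = 20 // tmp
b = b - (tmp > 1)
if b >= 35 == b:
    b = tmp - h
    b = b - print(b)
if b < 11 != 14:
    b = b + (b > 39)
    if tmp != b:
        h = (15 > 15) + 14
else:
    handle(tmp)

if b > 6:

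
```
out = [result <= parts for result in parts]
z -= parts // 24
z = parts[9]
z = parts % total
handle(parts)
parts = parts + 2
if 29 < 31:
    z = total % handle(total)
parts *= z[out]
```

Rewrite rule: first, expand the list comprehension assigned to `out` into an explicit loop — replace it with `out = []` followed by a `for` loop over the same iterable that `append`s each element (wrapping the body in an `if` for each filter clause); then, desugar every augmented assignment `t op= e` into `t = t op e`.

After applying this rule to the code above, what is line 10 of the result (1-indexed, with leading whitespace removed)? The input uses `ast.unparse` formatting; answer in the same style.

z = total % handle(total)

Transformed code:
out = []
for result in parts:
    out.append(result <= parts)
z = z - parts // 24
z = parts[9]
z = parts % total
handle(parts)
parts = parts + 2
if 29 < 31:
    z = total % handle(total)
parts = parts * z[out]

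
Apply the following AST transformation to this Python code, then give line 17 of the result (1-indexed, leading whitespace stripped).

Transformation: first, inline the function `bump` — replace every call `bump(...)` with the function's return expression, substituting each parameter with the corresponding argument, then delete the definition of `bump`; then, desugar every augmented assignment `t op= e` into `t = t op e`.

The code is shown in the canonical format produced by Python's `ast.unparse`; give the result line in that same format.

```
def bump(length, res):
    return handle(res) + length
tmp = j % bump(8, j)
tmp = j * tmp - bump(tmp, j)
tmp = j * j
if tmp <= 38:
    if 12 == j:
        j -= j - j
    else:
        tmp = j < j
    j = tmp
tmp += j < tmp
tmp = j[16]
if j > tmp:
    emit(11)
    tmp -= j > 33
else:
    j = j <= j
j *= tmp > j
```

j = j * (tmp > j)

Transformed code:
tmp = j % (handle(j) + 8)
tmp = j * tmp - (handle(j) + tmp)
tmp = j * j
if tmp <= 38:
    if 12 == j:
        j = j - (j - j)
    else:
        tmp = j < j
    j = tmp
tmp = tmp + (j < tmp)
tmp = j[16]
if j > tmp:
    emit(11)
    tmp = tmp - (j > 33)
else:
    j = j <= j
j = j * (tmp > j)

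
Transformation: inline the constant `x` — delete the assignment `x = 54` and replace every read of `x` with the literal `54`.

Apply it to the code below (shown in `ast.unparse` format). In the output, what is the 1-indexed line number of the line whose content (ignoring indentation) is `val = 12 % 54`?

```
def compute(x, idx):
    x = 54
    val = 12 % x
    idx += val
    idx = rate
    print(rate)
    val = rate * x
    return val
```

2

Transformed code:
def compute(x, idx):
    val = 12 % 54
    idx += val
    idx = rate
    print(rate)
    val = rate * 54
    return val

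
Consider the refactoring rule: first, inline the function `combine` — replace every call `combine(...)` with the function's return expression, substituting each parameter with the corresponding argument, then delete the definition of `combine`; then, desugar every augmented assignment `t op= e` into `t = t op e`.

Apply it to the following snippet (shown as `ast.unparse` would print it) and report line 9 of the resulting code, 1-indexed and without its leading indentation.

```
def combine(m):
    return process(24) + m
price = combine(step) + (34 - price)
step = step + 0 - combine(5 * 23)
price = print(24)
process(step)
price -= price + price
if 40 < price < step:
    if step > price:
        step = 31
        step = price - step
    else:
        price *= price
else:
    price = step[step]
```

Transformed code:
price = process(24) + step + (34 - price)
step = step + 0 - (process(24) + 5 * 23)
price = print(24)
process(step)
price = price - (price + price)
if 40 < price < step:
    if step > price:
        step = 31
        step = price - step
    else:
        price = price * price
else:
    price = step[step]

step = price - step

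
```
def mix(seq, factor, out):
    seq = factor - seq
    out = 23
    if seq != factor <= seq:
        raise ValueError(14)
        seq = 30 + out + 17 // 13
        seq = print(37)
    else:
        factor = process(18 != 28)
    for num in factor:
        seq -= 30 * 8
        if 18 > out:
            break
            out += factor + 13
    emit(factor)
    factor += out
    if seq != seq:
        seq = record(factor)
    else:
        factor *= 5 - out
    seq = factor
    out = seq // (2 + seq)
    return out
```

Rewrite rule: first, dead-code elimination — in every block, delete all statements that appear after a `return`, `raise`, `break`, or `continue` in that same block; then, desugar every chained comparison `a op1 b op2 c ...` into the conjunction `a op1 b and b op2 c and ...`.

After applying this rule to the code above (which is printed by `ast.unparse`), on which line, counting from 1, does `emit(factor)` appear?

12

Transformed code:
def mix(seq, factor, out):
    seq = factor - seq
    out = 23
    if seq != factor and factor <= seq:
        raise ValueError(14)
    else:
        factor = process(18 != 28)
    for num in factor:
        seq -= 30 * 8
        if 18 > out:
            break
    emit(factor)
    factor += out
    if seq != seq:
        seq = record(factor)
    else:
        factor *= 5 - out
    seq = factor
    out = seq // (2 + seq)
    return out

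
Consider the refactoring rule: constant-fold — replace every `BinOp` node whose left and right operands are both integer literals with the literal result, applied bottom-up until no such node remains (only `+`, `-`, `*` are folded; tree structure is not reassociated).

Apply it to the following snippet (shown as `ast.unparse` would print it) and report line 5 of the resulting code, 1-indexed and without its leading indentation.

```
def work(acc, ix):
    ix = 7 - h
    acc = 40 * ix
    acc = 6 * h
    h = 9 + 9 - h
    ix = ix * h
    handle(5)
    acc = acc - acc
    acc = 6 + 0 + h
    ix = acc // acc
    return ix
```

h = 18 - h

Transformed code:
def work(acc, ix):
    ix = 7 - h
    acc = 40 * ix
    acc = 6 * h
    h = 18 - h
    ix = ix * h
    handle(5)
    acc = acc - acc
    acc = 6 + h
    ix = acc // acc
    return ix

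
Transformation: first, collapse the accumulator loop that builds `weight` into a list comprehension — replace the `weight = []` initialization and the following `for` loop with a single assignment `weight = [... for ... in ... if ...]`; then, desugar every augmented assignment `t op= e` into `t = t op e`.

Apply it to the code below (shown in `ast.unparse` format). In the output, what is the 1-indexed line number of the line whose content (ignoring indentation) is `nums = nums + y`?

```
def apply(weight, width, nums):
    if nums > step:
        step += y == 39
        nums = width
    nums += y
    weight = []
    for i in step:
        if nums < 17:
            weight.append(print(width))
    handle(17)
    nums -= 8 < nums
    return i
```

Transformed code:
def apply(weight, width, nums):
    if nums > step:
        step = step + (y == 39)
        nums = width
    nums = nums + y
    weight = [print(width) for i in step if nums < 17]
    handle(17)
    nums = nums - (8 < nums)
    return i

5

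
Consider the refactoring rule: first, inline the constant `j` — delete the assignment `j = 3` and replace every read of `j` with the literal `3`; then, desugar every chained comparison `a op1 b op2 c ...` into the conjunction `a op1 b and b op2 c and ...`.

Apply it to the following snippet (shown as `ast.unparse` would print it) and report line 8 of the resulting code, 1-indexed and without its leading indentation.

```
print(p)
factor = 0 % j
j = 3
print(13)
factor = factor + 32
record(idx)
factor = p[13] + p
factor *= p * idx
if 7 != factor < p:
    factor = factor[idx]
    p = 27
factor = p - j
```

if 7 != factor and factor < p:

Transformed code:
print(p)
factor = 0 % 3
print(13)
factor = factor + 32
record(idx)
factor = p[13] + p
factor *= p * idx
if 7 != factor and factor < p:
    factor = factor[idx]
    p = 27
factor = p - 3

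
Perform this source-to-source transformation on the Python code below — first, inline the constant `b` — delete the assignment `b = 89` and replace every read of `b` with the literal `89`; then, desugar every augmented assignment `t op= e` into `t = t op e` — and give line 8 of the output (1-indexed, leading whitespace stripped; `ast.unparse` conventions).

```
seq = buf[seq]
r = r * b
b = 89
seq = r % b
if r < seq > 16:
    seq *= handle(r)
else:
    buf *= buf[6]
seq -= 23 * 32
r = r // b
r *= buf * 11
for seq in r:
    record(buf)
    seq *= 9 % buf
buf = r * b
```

Transformed code:
seq = buf[seq]
r = r * 89
seq = r % 89
if r < seq > 16:
    seq = seq * handle(r)
else:
    buf = buf * buf[6]
seq = seq - 23 * 32
r = r // 89
r = r * (buf * 11)
for seq in r:
    record(buf)
    seq = seq * (9 % buf)
buf = r * 89

seq = seq - 23 * 32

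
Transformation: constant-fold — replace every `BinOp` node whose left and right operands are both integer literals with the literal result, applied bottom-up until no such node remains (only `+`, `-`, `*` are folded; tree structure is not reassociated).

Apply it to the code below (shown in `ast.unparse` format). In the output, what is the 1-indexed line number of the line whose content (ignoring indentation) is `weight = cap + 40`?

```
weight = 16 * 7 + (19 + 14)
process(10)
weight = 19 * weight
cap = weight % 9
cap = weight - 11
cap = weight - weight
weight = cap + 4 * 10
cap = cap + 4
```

7

Transformed code:
weight = 145
process(10)
weight = 19 * weight
cap = weight % 9
cap = weight - 11
cap = weight - weight
weight = cap + 40
cap = cap + 4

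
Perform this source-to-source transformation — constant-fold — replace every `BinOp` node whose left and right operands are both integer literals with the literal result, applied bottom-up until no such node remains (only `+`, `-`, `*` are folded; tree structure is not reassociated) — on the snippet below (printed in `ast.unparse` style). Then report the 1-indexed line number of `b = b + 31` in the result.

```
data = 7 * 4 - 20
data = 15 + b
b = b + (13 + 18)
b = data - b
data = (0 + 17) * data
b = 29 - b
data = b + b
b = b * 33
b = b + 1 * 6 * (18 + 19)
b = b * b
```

Transformed code:
data = 8
data = 15 + b
b = b + 31
b = data - b
data = 17 * data
b = 29 - b
data = b + b
b = b * 33
b = b + 222
b = b * b

3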